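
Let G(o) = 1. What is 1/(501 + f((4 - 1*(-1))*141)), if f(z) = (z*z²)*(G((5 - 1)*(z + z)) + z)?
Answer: 1/247384253751 ≈ 4.0423e-12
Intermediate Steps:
f(z) = z³*(1 + z) (f(z) = (z*z²)*(1 + z) = z³*(1 + z))
1/(501 + f((4 - 1*(-1))*141)) = 1/(501 + ((4 - 1*(-1))*141)³*(1 + (4 - 1*(-1))*141)) = 1/(501 + ((4 + 1)*141)³*(1 + (4 + 1)*141)) = 1/(501 + (5*141)³*(1 + 5*141)) = 1/(501 + 705³*(1 + 705)) = 1/(501 + 350402625*706) = 1/(501 + 247384253250) = 1/247384253751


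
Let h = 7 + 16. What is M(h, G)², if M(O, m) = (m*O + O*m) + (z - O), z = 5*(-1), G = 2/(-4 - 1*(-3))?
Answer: 14400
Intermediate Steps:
G = -2 (G = 2/(-4 + 3) = 2/(-1) = 2*(-1) = -2)
h = 23
z = -5
M(O, m) = -5 - O + 2*O*m (M(O, m) = (m*O + O*m) + (-5 - O) = (O*m + O*m) + (-5 - O) = 2*O*m + (-5 - O) = -5 - O + 2*O*m)
M(h, G)² = (-5 - 1*23 + 2*23*(-2))² = (-5 - 23 - 92)² = (-120)² = 14400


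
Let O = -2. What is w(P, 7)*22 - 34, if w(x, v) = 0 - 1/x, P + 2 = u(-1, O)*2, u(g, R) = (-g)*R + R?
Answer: -159/5 ≈ -31.800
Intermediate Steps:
u(g, R) = R - R*g (u(g, R) = -R*g + R = R - R*g)
P = -10 (P = -2 - 2*(1 - 1*(-1))*2 = -2 - 2*(1 + 1)*2 = -2 - 2*2*2 = -2 - 4*2 = -2 - 8 = -10)
w(x, v) = -1/x
w(P, 7)*22 - 34 = -1/(-10)*22 - 34 = -1*(-1/10)*22 - 34 = (1/10)*22 - 34 = 11/5 - 34 = -159/5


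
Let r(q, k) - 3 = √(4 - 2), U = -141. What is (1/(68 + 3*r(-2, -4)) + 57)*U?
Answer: -47517564/5911 + 423*√2/5911 ≈ -8038.7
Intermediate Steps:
r(q, k) = 3 + √2 (r(q, k) = 3 + √(4 - 2) = 3 + √2)
(1/(68 + 3*r(-2, -4)) + 57)*U = (1/(68 + 3*(3 + √2)) + 57)*(-141) = (1/(68 + (9 + 3*√2)) + 57)*(-141) = (1/(77 + 3*√2) + 57)*(-141) = (57 + 1/(77 + 3*√2))*(-141) = -8037 - 141/(77 + 3*√2)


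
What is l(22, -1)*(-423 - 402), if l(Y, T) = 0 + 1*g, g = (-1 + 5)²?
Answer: -13200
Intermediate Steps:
g = 16 (g = 4² = 16)
l(Y, T) = 16 (l(Y, T) = 0 + 1*16 = 0 + 16 = 16)
l(22, -1)*(-423 - 402) = 16*(-423 - 402) = 16*(-825) = -13200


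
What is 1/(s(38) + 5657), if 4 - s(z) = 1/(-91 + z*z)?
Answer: 1353/7659332 ≈ 0.00017665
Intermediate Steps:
s(z) = 4 - 1/(-91 + z²) (s(z) = 4 - 1/(-91 + z*z) = 4 - 1/(-91 + z²))
1/(s(38) + 5657) = 1/((-365 + 4*38²)/(-91 + 38²) + 5657) = 1/((-365 + 4*1444)/(-91 + 1444) + 5657) = 1/((-365 + 5776)/1353 + 5657) = 1/((1/1353)*5411 + 5657) = 1/(5411/1353 + 5657) = 1/(7659332/1353) = 1353/7659332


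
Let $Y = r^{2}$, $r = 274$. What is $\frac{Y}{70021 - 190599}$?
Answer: $- \frac{37538}{60289} \approx -0.62263$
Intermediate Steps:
$Y = 75076$ ($Y = 274^{2} = 75076$)
$\frac{Y}{70021 - 190599} = \frac{75076}{70021 - 190599} = \frac{75076}{-120578} = 75076 \left(- \frac{1}{120578}\right) = - \frac{37538}{60289}$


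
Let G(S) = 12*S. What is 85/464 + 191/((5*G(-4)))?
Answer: -533/870 ≈ -0.61264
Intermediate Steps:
85/464 + 191/((5*G(-4))) = 85/464 + 191/((5*(12*(-4)))) = 85*(1/464) + 191/((5*(-48))) = 85/464 + 191/(-240) = 85/464 + 191*(-1/240) = 85/464 - 191/240 = -533/870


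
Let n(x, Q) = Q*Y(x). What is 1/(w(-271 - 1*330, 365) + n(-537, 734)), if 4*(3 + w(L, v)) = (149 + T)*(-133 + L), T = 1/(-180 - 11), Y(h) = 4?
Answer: -191/4661840 ≈ -4.0971e-5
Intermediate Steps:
T = -1/191 (T = 1/(-191) = -1/191 ≈ -0.0052356)
n(x, Q) = 4*Q (n(x, Q) = Q*4 = 4*Q)
w(L, v) = -1893603/382 + 14229*L/382 (w(L, v) = -3 + ((149 - 1/191)*(-133 + L))/4 = -3 + (28458*(-133 + L)/191)/4 = -3 + (-3784914/191 + 28458*L/191)/4 = -3 + (-1892457/382 + 14229*L/382) = -1893603/382 + 14229*L/382)
1/(w(-271 - 1*330, 365) + n(-537, 734)) = 1/((-1893603/382 + 14229*(-271 - 1*330)/382) + 4*734) = 1/((-1893603/382 + 14229*(-271 - 330)/382) + 2936) = 1/((-1893603/382 + (14229/382)*(-601)) + 2936) = 1/((-1893603/382 - 8551629/382) + 2936) = 1/(-5222616/191 + 2936) = 1/(-4661840/191) = -191/4661840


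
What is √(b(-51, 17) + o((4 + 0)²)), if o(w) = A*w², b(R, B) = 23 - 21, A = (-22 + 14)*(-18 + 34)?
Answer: I*√32766 ≈ 181.01*I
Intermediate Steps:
A = -128 (A = -8*16 = -128)
b(R, B) = 2
o(w) = -128*w²
√(b(-51, 17) + o((4 + 0)²)) = √(2 - 128*(4 + 0)⁴) = √(2 - 128*(4²)²) = √(2 - 128*16²) = √(2 - 128*256) = √(2 - 32768) = √(-32766) = I*√32766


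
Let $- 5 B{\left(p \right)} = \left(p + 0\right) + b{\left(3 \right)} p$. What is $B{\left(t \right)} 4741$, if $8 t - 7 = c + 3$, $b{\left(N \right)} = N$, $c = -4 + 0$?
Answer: $- \frac{14223}{5} \approx -2844.6$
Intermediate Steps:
$c = -4$
$t = \frac{3}{4}$ ($t = \frac{7}{8} + \frac{-4 + 3}{8} = \frac{7}{8} + \frac{1}{8} \left(-1\right) = \frac{7}{8} - \frac{1}{8} = \frac{3}{4} \approx 0.75$)
$B{\left(p \right)} = - \frac{4 p}{5}$ ($B{\left(p \right)} = - \frac{\left(p + 0\right) + 3 p}{5} = - \frac{p + 3 p}{5} = - \frac{4 p}{5}$)
$B{\left(t \right)} 4741 = \left(- \frac{4}{5}\right) \frac{3}{4} \cdot 4741 = \left(- \frac{3}{5}\right) 4741 = - \frac{14223}{5}$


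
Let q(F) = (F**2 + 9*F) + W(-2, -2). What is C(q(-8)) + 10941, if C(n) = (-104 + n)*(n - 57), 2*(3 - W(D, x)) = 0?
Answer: 17699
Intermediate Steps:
W(D, x) = 3 (W(D, x) = 3 - 1/2*0 = 3 + 0 = 3)
q(F) = 3 + F**2 + 9*F (q(F) = (F**2 + 9*F) + 3 = 3 + F**2 + 9*F)
C(n) = (-104 + n)*(-57 + n)
C(q(-8)) + 10941 = (5928 + (3 + (-8)**2 + 9*(-8))**2 - 161*(3 + (-8)**2 + 9*(-8))) + 10941 = (5928 + (3 + 64 - 72)**2 - 161*(3 + 64 - 72)) + 10941 = (5928 + (-5)**2 - 161*(-5)) + 10941 = (5928 + 25 + 805) + 10941 = 6758 + 10941 = 17699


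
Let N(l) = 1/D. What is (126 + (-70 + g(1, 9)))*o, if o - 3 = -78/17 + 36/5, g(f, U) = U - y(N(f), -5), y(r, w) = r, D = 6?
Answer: 61851/170 ≈ 363.83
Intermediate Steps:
N(l) = ⅙ (N(l) = 1/6 = ⅙)
g(f, U) = -⅙ + U (g(f, U) = U - 1*⅙ = U - ⅙ = -⅙ + U)
o = 477/85 (o = 3 + (-78/17 + 36/5) = 3 + 222/85 = 477/85 ≈ 5.6118)
(126 + (-70 + g(1, 9)))*o = (126 + (-70 + (-⅙ + 9)))*(477/85) = (126 + (-70 + 53/6))*(477/85) = (126 - 367/6)*(477/85) = (389/6)*(477/85) = 61851/170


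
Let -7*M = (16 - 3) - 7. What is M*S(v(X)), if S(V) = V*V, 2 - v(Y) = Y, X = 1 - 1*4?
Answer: -150/7 ≈ -21.429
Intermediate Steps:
M = -6/7 (M = -((16 - 3) - 7)/7 = -(13 - 7)/7 = -1/7*6 = -6/7 ≈ -0.85714)
X = -3 (X = 1 - 4 = -3)
v(Y) = 2 - Y
S(V) = V**2
M*S(v(X)) = -6*(2 - 1*(-3))**2/7 = -6*(2 + 3)**2/7 = -6/7*5**2 = -6/7*25 = -150/7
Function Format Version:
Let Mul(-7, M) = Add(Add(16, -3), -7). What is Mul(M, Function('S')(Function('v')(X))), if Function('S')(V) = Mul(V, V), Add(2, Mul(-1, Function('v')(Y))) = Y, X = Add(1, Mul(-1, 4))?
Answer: Rational(-150, 7) ≈ -21.429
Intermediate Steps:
M = Rational(-6, 7) (M = Mul(Rational(-1, 7), Add(Add(16, -3), -7)) = Mul(Rational(-1, 7), Add(13, -7)) = Mul(Rational(-1, 7), 6) = Rational(-6, 7) ≈ -0.85714)
X = -3 (X = Add(1, -4) = -3)
Function('v')(Y) = Add(2, Mul(-1, Y))
Function('S')(V) = Pow(V, 2)
Mul(M, Function('S')(Function('v')(X))) = Mul(Rational(-6, 7), Pow(Add(2, Mul(-1, -3)), 2)) = Mul(Rational(-6, 7), Pow(Add(2, 3), 2)) = Mul(Rational(-6, 7), Pow(5, 2)) = Mul(Rational(-6, 7), 25) = Rational(-150, 7)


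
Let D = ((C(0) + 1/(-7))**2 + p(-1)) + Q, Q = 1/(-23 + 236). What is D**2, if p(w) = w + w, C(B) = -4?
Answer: 25061422864/108930969 ≈ 230.07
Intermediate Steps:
p(w) = 2*w
Q = 1/213 ≈ 0.0046948
D = 158308/10437 (D = ((-4 + 1/(-7))**2 + 2*(-1)) + 1/213 = ((-4 - 1/7)**2 - 2) + 1/213 = ((-29/7)**2 - 2) + 1/213 = (841/49 - 2) + 1/213 = 743/49 + 1/213 = 158308/10437 ≈ 15.168)
D**2 = (158308/10437)**2 = 25061422864/108930969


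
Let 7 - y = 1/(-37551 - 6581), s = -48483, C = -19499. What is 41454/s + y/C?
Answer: -3965264750983/4635674398916 ≈ -0.85538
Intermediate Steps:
y = 308925/44132 (y = 7 - 1/(-37551 - 6581) = 7 - 1/(-44132) = 7 - 1*(-1/44132) = 7 + 1/44132 = 308925/44132 ≈ 7.0000)
41454/s + y/C = 41454/(-48483) + (308925/44132)/(-19499) = 41454*(-1/48483) + (308925/44132)*(-1/19499) = -4606/5387 - 308925/860529868 = -3965264750983/4635674398916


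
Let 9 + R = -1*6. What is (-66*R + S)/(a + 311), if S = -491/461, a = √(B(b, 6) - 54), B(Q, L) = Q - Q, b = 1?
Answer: 141784589/44613275 - 1367697*I*√6/44613275 ≈ 3.1781 - 0.075093*I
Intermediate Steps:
R = -15 (R = -9 - 1*6 = -9 - 6 = -15)
B(Q, L) = 0
a = 3*I*√6 (a = √(0 - 54) = √(-54) = 3*I*√6 ≈ 7.3485*I)
S = -491/461 (S = -491*1/461 = -491/461 ≈ -1.0651)
(-66*R + S)/(a + 311) = (-66*(-15) - 491/461)/(3*I*√6 + 311) = (990 - 491/461)/(311 + 3*I*√6) = 455899/(461*(311 + 3*I*√6))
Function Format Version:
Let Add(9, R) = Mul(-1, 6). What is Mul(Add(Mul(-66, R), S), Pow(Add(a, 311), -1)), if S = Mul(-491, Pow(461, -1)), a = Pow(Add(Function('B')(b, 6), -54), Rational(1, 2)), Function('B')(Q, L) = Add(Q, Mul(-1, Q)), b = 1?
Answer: Add(Rational(141784589, 44613275), Mul(Rational(-1367697, 44613275), I, Pow(6, Rational(1, 2)))) ≈ Add(3.1781, Mul(-0.075093, I))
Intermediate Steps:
R = -15 (R = Add(-9, Mul(-1, 6)) = Add(-9, -6) = -15)
Function('B')(Q, L) = 0
a = Mul(3, I, Pow(6, Rational(1, 2))) (a = Pow(Add(0, -54), Rational(1, 2)) = Pow(-54, Rational(1, 2)) = Mul(3, I, Pow(6, Rational(1, 2))) ≈ Mul(7.3485, I))
S = Rational(-491, 461) (S = Mul(-491, Rational(1, 461)) = Rational(-491, 461) ≈ -1.0651)
Mul(Add(Mul(-66, R), S), Pow(Add(a, 311), -1)) = Mul(Add(Mul(-66, -15), Rational(-491, 461)), Pow(Add(Mul(3, I, Pow(6, Rational(1, 2))), 311), -1)) = Mul(Add(990, Rational(-491, 461)), Pow(Add(311, Mul(3, I, Pow(6, Rational(1, 2)))), -1)) = Mul(Rational(455899, 461), Pow(Add(311, Mul(3, I, Pow(6, Rational(1, 2)))), -1))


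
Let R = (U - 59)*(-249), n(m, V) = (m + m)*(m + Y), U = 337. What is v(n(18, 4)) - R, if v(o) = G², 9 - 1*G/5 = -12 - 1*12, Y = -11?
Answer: 96447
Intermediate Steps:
n(m, V) = 2*m*(-11 + m) (n(m, V) = (m + m)*(m - 11) = (2*m)*(-11 + m) = 2*m*(-11 + m))
G = 165 (G = 45 - 5*(-12 - 1*12) = 45 - 5*(-12 - 12) = 45 - 5*(-24) = 45 + 120 = 165)
v(o) = 27225 (v(o) = 165² = 27225)
R = -69222 (R = (337 - 59)*(-249) = 278*(-249) = -69222)
v(n(18, 4)) - R = 27225 - 1*(-69222) = 27225 + 69222 = 96447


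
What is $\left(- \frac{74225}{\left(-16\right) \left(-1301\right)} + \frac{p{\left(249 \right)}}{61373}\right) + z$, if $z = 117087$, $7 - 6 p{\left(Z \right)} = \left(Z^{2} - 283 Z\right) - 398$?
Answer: $\frac{149578844433547}{1277540368} \approx 1.1708 \cdot 10^{5}$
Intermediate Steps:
$p{\left(Z \right)} = \frac{135}{2} - \frac{Z^{2}}{6} + \frac{283 Z}{6}$ ($p{\left(Z \right)} = \frac{7}{6} - \frac{\left(Z^{2} - 283 Z\right) - 398}{6} = \frac{7}{6} - \frac{-398 + Z^{2} - 283 Z}{6} = \frac{7}{6} + \left(\frac{199}{3} - \frac{Z^{2}}{6} + \frac{283 Z}{6}\right) = \frac{135}{2} - \frac{Z^{2}}{6} + \frac{283 Z}{6}$)
$\left(- \frac{74225}{\left(-16\right) \left(-1301\right)} + \frac{p{\left(249 \right)}}{61373}\right) + z = \left(- \frac{74225}{\left(-16\right) \left(-1301\right)} + \frac{\frac{135}{2} - \frac{249^{2}}{6} + \frac{283}{6} \cdot 249}{61373}\right) + 117087 = \left(- \frac{74225}{20816} + \left(\frac{135}{2} - \frac{20667}{2} + \frac{23489}{2}\right) \frac{1}{61373}\right) + 117087 = \left(\left(-74225\right) \frac{1}{20816} + \left(\frac{135}{2} - \frac{20667}{2} + \frac{23489}{2}\right) \frac{1}{61373}\right) + 117087 = \left(- \frac{74225}{20816} + \frac{2957}{2} \cdot \frac{1}{61373}\right) + 117087 = \left(- \frac{74225}{20816} + \frac{2957}{122746}\right) + 117087 = - \frac{4524634469}{1277540368} + 117087 = \frac{149578844433547}{1277540368}$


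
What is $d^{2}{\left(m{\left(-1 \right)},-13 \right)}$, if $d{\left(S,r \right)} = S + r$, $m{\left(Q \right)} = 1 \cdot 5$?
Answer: $64$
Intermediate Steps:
$m{\left(Q \right)} = 5$
$d^{2}{\left(m{\left(-1 \right)},-13 \right)} = \left(5 - 13\right)^{2} = \left(-8\right)^{2} = 64$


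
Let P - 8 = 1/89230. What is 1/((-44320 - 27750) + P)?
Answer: -89230/6430092259 ≈ -1.3877e-5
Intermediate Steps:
P = 713841/89230 (P = 8 + 1/89230 = 713841/89230 ≈ 8.0000)
1/((-44320 - 27750) + P) = 1/((-44320 - 27750) + 713841/89230) = 1/(-72070 + 713841/89230) = 1/(-6430092259/89230) = -89230/6430092259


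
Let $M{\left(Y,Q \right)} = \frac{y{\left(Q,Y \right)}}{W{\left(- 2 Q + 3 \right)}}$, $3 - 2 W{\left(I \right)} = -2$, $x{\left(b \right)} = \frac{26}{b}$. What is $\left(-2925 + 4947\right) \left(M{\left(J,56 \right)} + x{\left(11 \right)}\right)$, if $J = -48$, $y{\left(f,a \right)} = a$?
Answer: $- \frac{1872372}{55} \approx -34043.0$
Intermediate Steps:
$W{\left(I \right)} = \frac{5}{2}$ ($W{\left(I \right)} = \frac{3}{2} - -1 = \frac{3}{2} + 1 = \frac{5}{2}$)
$M{\left(Y,Q \right)} = \frac{2 Y}{5}$ ($M{\left(Y,Q \right)} = \frac{Y}{\frac{5}{2}} = Y \frac{2}{5} = \frac{2 Y}{5}$)
$\left(-2925 + 4947\right) \left(M{\left(J,56 \right)} + x{\left(11 \right)}\right) = \left(-2925 + 4947\right) \left(\frac{2}{5} \left(-48\right) + \frac{26}{11}\right) = 2022 \left(- \frac{96}{5} + 26 \cdot \frac{1}{11}\right) = 2022 \left(- \frac{96}{5} + \frac{26}{11}\right) = 2022 \left(- \frac{926}{55}\right) = - \frac{1872372}{55}$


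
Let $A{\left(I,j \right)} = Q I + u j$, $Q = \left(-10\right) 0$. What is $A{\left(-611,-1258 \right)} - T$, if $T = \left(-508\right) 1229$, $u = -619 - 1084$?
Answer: $2766706$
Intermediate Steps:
$u = -1703$
$Q = 0$
$A{\left(I,j \right)} = - 1703 j$ ($A{\left(I,j \right)} = 0 I - 1703 j = 0 - 1703 j = - 1703 j$)
$T = -624332$
$A{\left(-611,-1258 \right)} - T = \left(-1703\right) \left(-1258\right) - -624332 = 2142374 + 624332 = 2766706$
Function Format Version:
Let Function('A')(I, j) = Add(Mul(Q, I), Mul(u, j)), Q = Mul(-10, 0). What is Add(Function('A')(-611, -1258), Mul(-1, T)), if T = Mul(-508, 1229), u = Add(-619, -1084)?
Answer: 2766706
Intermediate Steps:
u = -1703
Q = 0
Function('A')(I, j) = Mul(-1703, j) (Function('A')(I, j) = Add(Mul(0, I), Mul(-1703, j)) = Add(0, Mul(-1703, j)) = Mul(-1703, j))
T = -624332
Add(Function('A')(-611, -1258), Mul(-1, T)) = Add(Mul(-1703, -1258), Mul(-1, -624332)) = Add(2142374, 624332) = 2766706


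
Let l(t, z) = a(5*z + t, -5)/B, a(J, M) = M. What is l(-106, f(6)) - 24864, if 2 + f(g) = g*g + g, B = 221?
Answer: -5494949/221 ≈ -24864.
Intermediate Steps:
f(g) = -2 + g + g² (f(g) = -2 + (g*g + g) = -2 + (g² + g) = -2 + (g + g²) = -2 + g + g²)
l(t, z) = -5/221
l(-106, f(6)) - 24864 = -5/221 - 24864 = -5494949/221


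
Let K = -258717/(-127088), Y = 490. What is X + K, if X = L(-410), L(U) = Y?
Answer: 62531837/127088 ≈ 492.04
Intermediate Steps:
L(U) = 490
X = 490
K = 258717/127088 (K = -258717*(-1/127088) = 258717/127088 ≈ 2.0357)
X + K = 490 + 258717/127088 = 62531837/127088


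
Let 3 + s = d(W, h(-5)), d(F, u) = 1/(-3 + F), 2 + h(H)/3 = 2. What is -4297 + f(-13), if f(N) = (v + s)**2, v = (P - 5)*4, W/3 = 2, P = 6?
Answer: -38657/9 ≈ -4295.2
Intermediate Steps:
W = 6 (W = 3*2 = 6)
h(H) = 0 (h(H) = -6 + 3*2 = -6 + 6 = 0)
v = 4 (v = (6 - 5)*4 = 1*4 = 4)
s = -8/3 (s = -3 + 1/(-3 + 6) = -3 + 1/3 = -8/3 ≈ -2.6667)
f(N) = 16/9 (f(N) = (4 - 8/3)**2 = (4/3)**2 = 16/9)
-4297 + f(-13) = -4297 + 16/9 = -38657/9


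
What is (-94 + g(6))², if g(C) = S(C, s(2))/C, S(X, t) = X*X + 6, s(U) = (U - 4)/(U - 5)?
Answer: 7569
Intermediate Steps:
s(U) = (-4 + U)/(-5 + U)
S(X, t) = 6 + X² (S(X, t) = X² + 6 = 6 + X²)
g(C) = (6 + C²)/C
(-94 + g(6))² = (-94 + (6 + 6/6))² = (-94 + (6 + 6*(⅙)))² = (-94 + (6 + 1))² = (-94 + 7)² = (-87)² = 7569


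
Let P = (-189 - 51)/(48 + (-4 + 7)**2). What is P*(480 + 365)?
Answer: -67600/19 ≈ -3557.9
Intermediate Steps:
P = -80/19 (P = -240/(48 + 3**2) = -240/(48 + 9) = -240/57 = -240*1/57 = -80/19 ≈ -4.2105)
P*(480 + 365) = -80*(480 + 365)/19 = -80/19*845 = -67600/19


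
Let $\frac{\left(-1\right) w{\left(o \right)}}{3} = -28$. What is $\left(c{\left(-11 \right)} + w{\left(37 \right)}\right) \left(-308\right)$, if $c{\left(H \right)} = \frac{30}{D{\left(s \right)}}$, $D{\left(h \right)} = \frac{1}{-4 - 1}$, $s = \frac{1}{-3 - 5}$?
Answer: $20328$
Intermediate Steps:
$w{\left(o \right)} = 84$ ($w{\left(o \right)} = \left(-3\right) \left(-28\right) = 84$)
$s = - \frac{1}{8}$ ($s = \frac{1}{-8} = - \frac{1}{8} \approx -0.125$)
$D{\left(h \right)} = - \frac{1}{5}$ ($D{\left(h \right)} = \frac{1}{-5} = - \frac{1}{5}$)
$c{\left(H \right)} = -150$ ($c{\left(H \right)} = \frac{30}{- \frac{1}{5}} = 30 \left(-5\right) = -150$)
$\left(c{\left(-11 \right)} + w{\left(37 \right)}\right) \left(-308\right) = \left(-150 + 84\right) \left(-308\right) = \left(-66\right) \left(-308\right) = 20328$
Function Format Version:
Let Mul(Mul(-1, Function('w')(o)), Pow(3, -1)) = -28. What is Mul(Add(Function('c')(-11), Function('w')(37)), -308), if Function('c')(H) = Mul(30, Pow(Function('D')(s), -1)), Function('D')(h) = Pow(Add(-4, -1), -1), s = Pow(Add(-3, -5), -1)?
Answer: 20328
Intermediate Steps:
Function('w')(o) = 84 (Function('w')(o) = Mul(-3, -28) = 84)
s = Rational(-1, 8) (s = Pow(-8, -1) = Rational(-1, 8) ≈ -0.12500)
Function('D')(h) = Rational(-1, 5) (Function('D')(h) = Pow(-5, -1) = Rational(-1, 5))
Function('c')(H) = -150 (Function('c')(H) = Mul(30, Pow(Rational(-1, 5), -1)) = Mul(30, -5) = -150)
Mul(Add(Function('c')(-11), Function('w')(37)), -308) = Mul(Add(-150, 84), -308) = Mul(-66, -308) = 20328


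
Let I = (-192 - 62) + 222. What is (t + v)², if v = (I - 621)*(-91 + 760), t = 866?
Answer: 190088152081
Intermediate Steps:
I = -32 (I = -254 + 222 = -32)
v = -436857 (v = (-32 - 621)*(-91 + 760) = -653*669 = -436857)
(t + v)² = (866 - 436857)² = (-435991)² = 190088152081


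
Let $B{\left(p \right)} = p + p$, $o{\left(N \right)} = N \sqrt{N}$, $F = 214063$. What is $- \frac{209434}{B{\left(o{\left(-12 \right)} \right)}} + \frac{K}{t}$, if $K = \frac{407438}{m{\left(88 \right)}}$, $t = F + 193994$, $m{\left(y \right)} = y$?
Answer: $\frac{203719}{17954508} - \frac{104717 i \sqrt{3}}{72} \approx 0.011346 - 2519.1 i$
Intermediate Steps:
$o{\left(N \right)} = N^{\frac{3}{2}}$
$t = 408057$ ($t = 214063 + 193994 = 408057$)
$K = \frac{203719}{44}$ ($K = \frac{407438}{88} = 407438 \cdot \frac{1}{88} = \frac{203719}{44} \approx 4630.0$)
$B{\left(p \right)} = 2 p$
$- \frac{209434}{B{\left(o{\left(-12 \right)} \right)}} + \frac{K}{t} = - \frac{209434}{2 \left(-12\right)^{\frac{3}{2}}} + \frac{203719}{44 \cdot 408057} = - \frac{209434}{2 \left(- 24 i \sqrt{3}\right)} + \frac{203719}{44} \cdot \frac{1}{408057} = - \frac{209434}{\left(-48\right) i \sqrt{3}} + \frac{203719}{17954508} = - 209434 \frac{i \sqrt{3}}{144} + \frac{203719}{17954508} = - \frac{104717 i \sqrt{3}}{72} + \frac{203719}{17954508} = \frac{203719}{17954508} - \frac{104717 i \sqrt{3}}{72}$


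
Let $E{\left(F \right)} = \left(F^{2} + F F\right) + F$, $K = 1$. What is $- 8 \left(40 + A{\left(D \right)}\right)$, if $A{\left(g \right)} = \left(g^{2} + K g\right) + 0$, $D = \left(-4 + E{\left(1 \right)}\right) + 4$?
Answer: $-416$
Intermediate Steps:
$E{\left(F \right)} = F + 2 F^{2}$ ($E{\left(F \right)} = \left(F^{2} + F^{2}\right) + F = 2 F^{2} + F = F + 2 F^{2}$)
$D = 3$ ($D = \left(-4 + 1 \left(1 + 2 \cdot 1\right)\right) + 4 = \left(-4 + 1 \left(1 + 2\right)\right) + 4 = \left(-4 + 1 \cdot 3\right) + 4 = \left(-4 + 3\right) + 4 = -1 + 4 = 3$)
$A{\left(g \right)} = g + g^{2}$ ($A{\left(g \right)} = \left(g^{2} + 1 g\right) + 0 = \left(g^{2} + g\right) + 0 = \left(g + g^{2}\right) + 0 = g + g^{2}$)
$- 8 \left(40 + A{\left(D \right)}\right) = - 8 \left(40 + 3 \left(1 + 3\right)\right) = - 8 \left(40 + 3 \cdot 4\right) = - 8 \left(40 + 12\right) = \left(-8\right) 52 = -416$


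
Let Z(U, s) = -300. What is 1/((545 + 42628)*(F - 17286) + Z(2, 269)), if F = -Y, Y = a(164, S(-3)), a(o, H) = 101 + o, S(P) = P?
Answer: -1/757729623 ≈ -1.3197e-9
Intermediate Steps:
Y = 265 (Y = 101 + 164 = 265)
F = -265 (F = -1*265 = -265)
1/((545 + 42628)*(F - 17286) + Z(2, 269)) = 1/((545 + 42628)*(-265 - 17286) - 300) = 1/(43173*(-17551) - 300) = 1/(-757729323 - 300) = 1/(-757729623) = -1/757729623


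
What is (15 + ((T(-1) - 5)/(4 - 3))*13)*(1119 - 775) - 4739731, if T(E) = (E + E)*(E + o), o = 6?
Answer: -4801651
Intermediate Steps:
T(E) = 2*E*(6 + E) (T(E) = (E + E)*(E + 6) = (2*E)*(6 + E) = 2*E*(6 + E))
(15 + ((T(-1) - 5)/(4 - 3))*13)*(1119 - 775) - 4739731 = (15 + ((2*(-1)*(6 - 1) - 5)/(4 - 3))*13)*(1119 - 775) - 4739731 = (15 + ((2*(-1)*5 - 5)/1)*13)*344 - 4739731 = (15 + ((-10 - 5)*1)*13)*344 - 4739731 = (15 - 15*1*13)*344 - 4739731 = (15 - 15*13)*344 - 4739731 = (15 - 195)*344 - 4739731 = -180*344 - 4739731 = -61920 - 4739731 = -4801651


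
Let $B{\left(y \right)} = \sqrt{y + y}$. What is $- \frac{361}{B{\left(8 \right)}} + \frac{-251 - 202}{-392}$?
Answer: $- \frac{34925}{392} \approx -89.094$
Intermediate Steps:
$B{\left(y \right)} = \sqrt{2} \sqrt{y}$ ($B{\left(y \right)} = \sqrt{2 y} = \sqrt{2} \sqrt{y}$)
$- \frac{361}{B{\left(8 \right)}} + \frac{-251 - 202}{-392} = - \frac{361}{\sqrt{2} \sqrt{8}} + \frac{-251 - 202}{-392} = - \frac{361}{\sqrt{2} \cdot 2 \sqrt{2}} + \left(-251 - 202\right) \left(- \frac{1}{392}\right) = - \frac{361}{4} - - \frac{453}{392} = \left(-361\right) \frac{1}{4} + \frac{453}{392} = - \frac{361}{4} + \frac{453}{392} = - \frac{34925}{392}$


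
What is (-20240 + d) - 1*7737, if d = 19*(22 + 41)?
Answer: -26780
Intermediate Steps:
d = 1197 (d = 19*63 = 1197)
(-20240 + d) - 1*7737 = (-20240 + 1197) - 1*7737 = -19043 - 7737 = -26780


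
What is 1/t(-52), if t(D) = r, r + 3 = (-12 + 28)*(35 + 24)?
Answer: 1/941 ≈ 0.0010627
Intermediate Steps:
r = 941 (r = -3 + (-12 + 28)*(35 + 24) = -3 + 16*59 = -3 + 944 = 941)
t(D) = 941
1/t(-52) = 1/941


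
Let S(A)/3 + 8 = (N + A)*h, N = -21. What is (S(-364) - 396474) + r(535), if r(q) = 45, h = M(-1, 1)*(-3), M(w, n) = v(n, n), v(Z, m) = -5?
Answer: -413778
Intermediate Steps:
M(w, n) = -5
h = 15 (h = -5*(-3) = 15)
S(A) = -969 + 45*A (S(A) = -24 + 3*((-21 + A)*15) = -24 + 3*(-315 + 15*A) = -24 + (-945 + 45*A) = -969 + 45*A)
(S(-364) - 396474) + r(535) = ((-969 + 45*(-364)) - 396474) + 45 = ((-969 - 16380) - 396474) + 45 = (-17349 - 396474) + 45 = -413823 + 45 = -413778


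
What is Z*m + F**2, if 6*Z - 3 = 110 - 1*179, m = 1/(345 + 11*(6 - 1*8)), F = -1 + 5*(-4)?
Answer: 142432/323 ≈ 440.97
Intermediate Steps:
F = -21 (F = -1 - 20 = -21)
m = 1/323 (m = 1/(345 + 11*(6 - 8)) = 1/(345 + 11*(-2)) = 1/(345 - 22) = 1/323 ≈ 0.0030960)
Z = -11 (Z = 1/2 + (110 - 1*179)/6 = 1/2 + (110 - 179)/6 = 1/2 + (1/6)*(-69) = 1/2 - 23/2 = -11)
Z*m + F**2 = -11*1/323 + (-21)**2 = -11/323 + 441 = 142432/323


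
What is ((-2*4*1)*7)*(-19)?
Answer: 1064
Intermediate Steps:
((-2*4*1)*7)*(-19) = (-8*1*7)*(-19) = -8*7*(-19) = -56*(-19) = 1064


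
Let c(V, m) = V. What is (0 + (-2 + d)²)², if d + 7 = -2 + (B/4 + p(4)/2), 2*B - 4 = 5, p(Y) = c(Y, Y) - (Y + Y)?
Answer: 81450625/4096 ≈ 19885.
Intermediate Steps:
p(Y) = -Y (p(Y) = Y - (Y + Y) = Y - 2*Y = -Y)
B = 9/2 (B = 2 + (½)*5 = 2 + 5/2 = 9/2 ≈ 4.5000)
d = -79/8 (d = -7 + (-2 + ((9/2)/4 - 1*4/2)) = -7 + (-2 + ((9/2)*(¼) - 4*½)) = -7 + (-2 + (9/8 - 2)) = -7 + (-2 - 7/8) = -7 - 23/8 = -79/8 ≈ -9.8750)
(0 + (-2 + d)²)² = (0 + (-2 - 79/8)²)² = (0 + (-95/8)²)² = (0 + 9025/64)² = (9025/64)² = 81450625/4096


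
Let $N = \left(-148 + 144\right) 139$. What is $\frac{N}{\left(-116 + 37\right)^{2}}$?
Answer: $- \frac{556}{6241} \approx -0.089088$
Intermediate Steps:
$N = -556$ ($N = \left(-4\right) 139 = -556$)
$\frac{N}{\left(-116 + 37\right)^{2}} = - \frac{556}{\left(-116 + 37\right)^{2}} = - \frac{556}{\left(-79\right)^{2}} = - \frac{556}{6241}$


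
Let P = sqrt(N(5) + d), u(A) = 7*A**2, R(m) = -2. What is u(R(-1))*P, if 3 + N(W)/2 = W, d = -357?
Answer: 28*I*sqrt(353) ≈ 526.07*I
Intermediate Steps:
N(W) = -6 + 2*W
P = I*sqrt(353) (P = sqrt((-6 + 2*5) - 357) = sqrt((-6 + 10) - 357) = sqrt(4 - 357) = sqrt(-353) = I*sqrt(353) ≈ 18.788*I)
u(R(-1))*P = (7*(-2)**2)*(I*sqrt(353)) = (7*4)*(I*sqrt(353)) = 28*(I*sqrt(353)) = 28*I*sqrt(353)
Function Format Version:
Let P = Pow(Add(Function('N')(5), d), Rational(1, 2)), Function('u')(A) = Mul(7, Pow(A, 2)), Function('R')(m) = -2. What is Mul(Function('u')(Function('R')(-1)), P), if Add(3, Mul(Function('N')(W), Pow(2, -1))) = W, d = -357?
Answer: Mul(28, I, Pow(353, Rational(1, 2))) ≈ Mul(526.07, I)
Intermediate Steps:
Function('N')(W) = Add(-6, Mul(2, W))
P = Mul(I, Pow(353, Rational(1, 2))) (P = Pow(Add(Add(-6, Mul(2, 5)), -357), Rational(1, 2)) = Pow(Add(Add(-6, 10), -357), Rational(1, 2)) = Pow(Add(4, -357), Rational(1, 2)) = Pow(-353, Rational(1, 2)) = Mul(I, Pow(353, Rational(1, 2))) ≈ Mul(18.788, I))
Mul(Function('u')(Function('R')(-1)), P) = Mul(Mul(7, Pow(-2, 2)), Mul(I, Pow(353, Rational(1, 2)))) = Mul(Mul(7, 4), Mul(I, Pow(353, Rational(1, 2)))) = Mul(28, Mul(I, Pow(353, Rational(1, 2)))) = Mul(28, I, Pow(353, Rational(1, 2)))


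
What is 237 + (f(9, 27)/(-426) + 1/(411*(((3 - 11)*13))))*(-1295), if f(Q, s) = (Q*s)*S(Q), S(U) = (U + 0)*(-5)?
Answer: -100162372067/3034824 ≈ -33004.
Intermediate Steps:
S(U) = -5*U (S(U) = U*(-5) = -5*U)
f(Q, s) = -5*s*Q² (f(Q, s) = (Q*s)*(-5*Q) = -5*s*Q²)
237 + (f(9, 27)/(-426) + 1/(411*(((3 - 11)*13))))*(-1295) = 237 + (-5*27*9²/(-426) + 1/(411*(((3 - 11)*13))))*(-1295) = 237 + (-5*27*81*(-1/426) + 1/(411*((-8*13))))*(-1295) = 237 + (-10935*(-1/426) + (1/411)/(-104))*(-1295) = 237 + (3645/142 + (1/411)*(-1/104))*(-1295) = 237 + (3645/142 - 1/42744)*(-1295) = 237 + (77900869/3034824)*(-1295) = 237 - 100881625355/3034824 = -100162372067/3034824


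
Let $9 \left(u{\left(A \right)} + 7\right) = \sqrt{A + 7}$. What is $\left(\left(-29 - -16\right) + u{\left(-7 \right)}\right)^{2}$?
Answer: $400$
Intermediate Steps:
$u{\left(A \right)} = -7 + \frac{\sqrt{7 + A}}{9}$ ($u{\left(A \right)} = -7 + \frac{\sqrt{A + 7}}{9} = -7 + \frac{\sqrt{7 + A}}{9}$)
$\left(\left(-29 - -16\right) + u{\left(-7 \right)}\right)^{2} = \left(\left(-29 - -16\right) - \left(7 - \frac{\sqrt{7 - 7}}{9}\right)\right)^{2} = \left(\left(-29 + 16\right) - \left(7 - \frac{\sqrt{0}}{9}\right)\right)^{2} = \left(-13 + \left(-7 + \frac{1}{9} \cdot 0\right)\right)^{2} = \left(-13 + \left(-7 + 0\right)\right)^{2} = \left(-13 - 7\right)^{2} = \left(-20\right)^{2} = 400$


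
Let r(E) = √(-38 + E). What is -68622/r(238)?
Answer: -34311*√2/10 ≈ -4852.3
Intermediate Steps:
-68622/r(238) = -68622/√(-38 + 238) = -68622*√2/20 = -34311*√2/10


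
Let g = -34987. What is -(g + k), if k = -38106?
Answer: 73093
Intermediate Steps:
-(g + k) = -(-34987 - 38106) = -1*(-73093) = 73093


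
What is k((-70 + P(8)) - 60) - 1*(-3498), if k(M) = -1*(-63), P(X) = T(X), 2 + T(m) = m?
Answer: 3561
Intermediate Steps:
T(m) = -2 + m
P(X) = -2 + X
k(M) = 63
k((-70 + P(8)) - 60) - 1*(-3498) = 63 - 1*(-3498) = 63 + 3498 = 3561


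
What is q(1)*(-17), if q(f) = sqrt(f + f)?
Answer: -17*sqrt(2) ≈ -24.042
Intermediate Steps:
q(f) = sqrt(2)*sqrt(f) (q(f) = sqrt(2*f) = sqrt(2)*sqrt(f))
q(1)*(-17) = (sqrt(2)*sqrt(1))*(-17) = (sqrt(2)*1)*(-17) = sqrt(2)*(-17) = -17*sqrt(2)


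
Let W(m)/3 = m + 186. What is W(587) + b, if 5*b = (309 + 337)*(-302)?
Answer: -183497/5 ≈ -36699.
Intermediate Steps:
W(m) = 558 + 3*m (W(m) = 3*(m + 186) = 3*(186 + m) = 558 + 3*m)
b = -195092/5 (b = ((309 + 337)*(-302))/5 = (646*(-302))/5 = (⅕)*(-195092) = -195092/5 ≈ -39018.)
W(587) + b = (558 + 3*587) - 195092/5 = (558 + 1761) - 195092/5 = 2319 - 195092/5 = -183497/5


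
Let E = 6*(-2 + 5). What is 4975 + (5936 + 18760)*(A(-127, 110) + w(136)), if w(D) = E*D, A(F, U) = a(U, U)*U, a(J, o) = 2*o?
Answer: 658103983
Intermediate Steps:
A(F, U) = 2*U² (A(F, U) = (2*U)*U = 2*U²)
E = 18 (E = 6*3 = 18)
w(D) = 18*D
4975 + (5936 + 18760)*(A(-127, 110) + w(136)) = 4975 + (5936 + 18760)*(2*110² + 18*136) = 4975 + 24696*(2*12100 + 2448) = 4975 + 24696*(24200 + 2448) = 4975 + 24696*26648 = 4975 + 658099008 = 658103983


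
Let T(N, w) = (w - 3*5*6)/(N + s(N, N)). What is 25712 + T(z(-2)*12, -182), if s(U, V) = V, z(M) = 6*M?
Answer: 462833/18 ≈ 25713.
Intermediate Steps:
T(N, w) = (-90 + w)/(2*N) (T(N, w) = (w - 3*5*6)/(N + N) = (w - 15*6)/((2*N)) = (w - 90)*(1/(2*N)) = (-90 + w)*(1/(2*N)) = (-90 + w)/(2*N))
25712 + T(z(-2)*12, -182) = 25712 + (-90 - 182)/(2*(((6*(-2))*12))) = 25712 + (½)*(-272)/(-12*12) = 25712 + (½)*(-272)/(-144) = 25712 + (½)*(-1/144)*(-272) = 25712 + 17/18 = 462833/18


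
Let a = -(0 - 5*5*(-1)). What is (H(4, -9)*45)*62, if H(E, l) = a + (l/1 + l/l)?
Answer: -92070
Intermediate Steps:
a = -25 (a = -(0 - 25*(-1)) = -(0 - 1*(-25)) = -(0 + 25) = -1*25 = -25)
H(E, l) = -24 + l (H(E, l) = -25 + (l/1 + l/l) = -25 + (l*1 + 1) = -25 + (l + 1) = -25 + (1 + l) = -24 + l)
(H(4, -9)*45)*62 = ((-24 - 9)*45)*62 = -33*45*62 = -1485*62 = -92070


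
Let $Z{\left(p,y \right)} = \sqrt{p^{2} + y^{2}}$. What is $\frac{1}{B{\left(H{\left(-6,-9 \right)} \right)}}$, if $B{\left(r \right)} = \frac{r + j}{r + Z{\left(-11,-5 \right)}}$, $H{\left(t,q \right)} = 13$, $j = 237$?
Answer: $\frac{13}{250} + \frac{\sqrt{146}}{250} \approx 0.10033$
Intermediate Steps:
$B{\left(r \right)} = \frac{237 + r}{r + \sqrt{146}}$ ($B{\left(r \right)} = \frac{r + 237}{r + \sqrt{\left(-11\right)^{2} + \left(-5\right)^{2}}} = \frac{237 + r}{r + \sqrt{121 + 25}} = \frac{237 + r}{r + \sqrt{146}}$)
$\frac{1}{B{\left(H{\left(-6,-9 \right)} \right)}} = \frac{1}{\frac{1}{13 + \sqrt{146}} \left(237 + 13\right)} = \frac{1}{\frac{1}{13 + \sqrt{146}} \cdot 250} = \frac{1}{250 \frac{1}{13 + \sqrt{146}}} = \frac{13}{250} + \frac{\sqrt{146}}{250}$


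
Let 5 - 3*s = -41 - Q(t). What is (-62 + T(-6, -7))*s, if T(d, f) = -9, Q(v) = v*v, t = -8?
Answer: -7810/3 ≈ -2603.3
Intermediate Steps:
Q(v) = v²
s = 110/3 (s = 5/3 - (-41 - 1*(-8)²)/3 = 5/3 - (-41 - 1*64)/3 = 5/3 - (-41 - 64)/3 = 5/3 - ⅓*(-105) = 5/3 + 35 = 110/3 ≈ 36.667)
(-62 + T(-6, -7))*s = (-62 - 9)*(110/3) = -71*110/3 = -7810/3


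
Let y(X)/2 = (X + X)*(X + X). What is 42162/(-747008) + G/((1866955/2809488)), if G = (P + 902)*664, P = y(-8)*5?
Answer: 2412223668964988781/697315160320 ≈ 3.4593e+6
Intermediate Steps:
y(X) = 8*X**2 (y(X) = 2*((X + X)*(X + X)) = 2*((2*X)*(2*X)) = 2*(4*X**2) = 8*X**2)
P = 2560 (P = (8*(-8)**2)*5 = (8*64)*5 = 512*5 = 2560)
G = 2298768 (G = (2560 + 902)*664 = 3462*664 = 2298768)
42162/(-747008) + G/((1866955/2809488)) = 42162/(-747008) + 2298768/((1866955/2809488)) = 42162*(-1/747008) + 2298768/((1866955*(1/2809488))) = -21081/373504 + 2298768/(1866955/2809488) = -21081/373504 + 2298768*(2809488/1866955) = -21081/373504 + 6458361110784/1866955 = 2412223668964988781/697315160320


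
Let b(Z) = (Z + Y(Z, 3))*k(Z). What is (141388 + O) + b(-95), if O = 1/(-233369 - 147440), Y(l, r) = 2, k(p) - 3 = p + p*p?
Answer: -262522489230/380809 ≈ -6.8938e+5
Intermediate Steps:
k(p) = 3 + p + p**2 (k(p) = 3 + (p + p*p) = 3 + (p + p**2) = 3 + p + p**2)
b(Z) = (2 + Z)*(3 + Z + Z**2) (b(Z) = (Z + 2)*(3 + Z + Z**2) = (2 + Z)*(3 + Z + Z**2))
O = -1/380809 (O = 1/(-380809) = -1/380809 ≈ -2.6260e-6)
(141388 + O) + b(-95) = (141388 - 1/380809) + (2 - 95)*(3 - 95 + (-95)**2) = 53841822891/380809 - 93*(3 - 95 + 9025) = 53841822891/380809 - 93*8933 = 53841822891/380809 - 830769 = -262522489230/380809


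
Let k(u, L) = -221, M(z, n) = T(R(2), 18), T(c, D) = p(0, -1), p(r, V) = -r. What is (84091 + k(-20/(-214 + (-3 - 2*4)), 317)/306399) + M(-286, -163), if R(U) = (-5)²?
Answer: 25765398088/306399 ≈ 84091.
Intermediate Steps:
R(U) = 25
T(c, D) = 0 (T(c, D) = -1*0 = 0)
M(z, n) = 0
(84091 + k(-20/(-214 + (-3 - 2*4)), 317)/306399) + M(-286, -163) = (84091 - 221/306399) + 0 = 25765398088/306399 + 0 = 25765398088/306399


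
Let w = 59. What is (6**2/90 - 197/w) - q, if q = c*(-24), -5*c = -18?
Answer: 24621/295 ≈ 83.461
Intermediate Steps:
c = 18/5 (c = -1/5*(-18) = 18/5 ≈ 3.6000)
q = -432/5 (q = (18/5)*(-24) = -432/5 ≈ -86.400)
(6**2/90 - 197/w) - q = (6**2/90 - 197/59) - 1*(-432/5) = (36*(1/90) - 197*1/59) + 432/5 = (2/5 - 197/59) + 432/5 = -867/295 + 432/5 = 24621/295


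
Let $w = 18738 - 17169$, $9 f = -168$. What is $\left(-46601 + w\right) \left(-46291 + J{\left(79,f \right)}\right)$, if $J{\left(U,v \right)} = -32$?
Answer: $2086017336$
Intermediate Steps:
$f = - \frac{56}{3}$ ($f = \frac{1}{9} \left(-168\right) = - \frac{56}{3} \approx -18.667$)
$w = 1569$
$\left(-46601 + w\right) \left(-46291 + J{\left(79,f \right)}\right) = \left(-46601 + 1569\right) \left(-46291 - 32\right) = \left(-45032\right) \left(-46323\right) = 2086017336$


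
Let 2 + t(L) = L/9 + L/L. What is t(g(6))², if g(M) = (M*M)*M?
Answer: 529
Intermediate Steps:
g(M) = M³ (g(M) = M²*M = M³)
t(L) = -1 + L/9 (t(L) = -2 + (L/9 + L/L) = -2 + (L*(⅑) + 1) = -2 + (L/9 + 1) = -2 + (1 + L/9) = -1 + L/9)
t(g(6))² = (-1 + (⅑)*6³)² = (-1 + (⅑)*216)² = (-1 + 24)² = 23² = 529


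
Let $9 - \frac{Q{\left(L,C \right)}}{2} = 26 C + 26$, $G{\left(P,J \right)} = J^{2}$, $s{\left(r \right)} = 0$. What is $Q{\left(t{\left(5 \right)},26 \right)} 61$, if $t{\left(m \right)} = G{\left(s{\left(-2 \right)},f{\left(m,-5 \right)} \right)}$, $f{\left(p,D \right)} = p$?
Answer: $-84546$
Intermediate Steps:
$t{\left(m \right)} = m^{2}$
$Q{\left(L,C \right)} = -34 - 52 C$ ($Q{\left(L,C \right)} = 18 - 2 \left(26 C + 26\right) = 18 - 2 \left(26 + 26 C\right) = 18 - \left(52 + 52 C\right) = -34 - 52 C$)
$Q{\left(t{\left(5 \right)},26 \right)} 61 = \left(-34 - 1352\right) 61 = \left(-1386\right) 61 = -84546$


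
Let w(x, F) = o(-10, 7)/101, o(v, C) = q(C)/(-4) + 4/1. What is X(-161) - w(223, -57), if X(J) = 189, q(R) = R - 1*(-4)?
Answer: 76351/404 ≈ 188.99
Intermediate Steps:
q(R) = 4 + R (q(R) = R + 4 = 4 + R)
o(v, C) = 3 - C/4 (o(v, C) = (4 + C)/(-4) + 4/1 = (4 + C)*(-¼) + 4*1 = (-1 - C/4) + 4 = 3 - C/4)
w(x, F) = 5/404 (w(x, F) = (3 - ¼*7)/101 = (3 - 7/4)*(1/101) = (5/4)*(1/101) = 5/404)
X(-161) - w(223, -57) = 189 - 1*5/404 = 189 - 5/404 = 76351/404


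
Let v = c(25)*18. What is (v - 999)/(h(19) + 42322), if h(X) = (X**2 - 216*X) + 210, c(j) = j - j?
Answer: -999/38789 ≈ -0.025755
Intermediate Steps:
c(j) = 0
h(X) = 210 + X**2 - 216*X
v = 0 (v = 0*18 = 0)
(v - 999)/(h(19) + 42322) = (0 - 999)/((210 + 19**2 - 216*19) + 42322) = -999/((210 + 361 - 4104) + 42322) = -999/(-3533 + 42322) = -999/38789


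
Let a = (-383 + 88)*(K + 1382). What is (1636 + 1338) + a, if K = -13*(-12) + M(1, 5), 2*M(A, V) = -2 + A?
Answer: -901177/2 ≈ -4.5059e+5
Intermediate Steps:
M(A, V) = -1 + A/2 (M(A, V) = (-2 + A)/2 = -1 + A/2)
K = 311/2 (K = -13*(-12) + (-1 + (1/2)*1) = 156 + (-1 + 1/2) = 156 - 1/2 = 311/2 ≈ 155.50)
a = -907125/2 (a = (-383 + 88)*(311/2 + 1382) = -295*3075/2 = -907125/2 ≈ -4.5356e+5)
(1636 + 1338) + a = (1636 + 1338) - 907125/2 = 2974 - 907125/2 = -901177/2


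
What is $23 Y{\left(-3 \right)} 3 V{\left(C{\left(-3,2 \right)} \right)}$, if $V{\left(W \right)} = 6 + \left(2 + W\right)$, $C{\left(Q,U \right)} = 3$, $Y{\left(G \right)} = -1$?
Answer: $-759$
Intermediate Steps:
$V{\left(W \right)} = 8 + W$
$23 Y{\left(-3 \right)} 3 V{\left(C{\left(-3,2 \right)} \right)} = 23 \left(\left(-1\right) 3\right) \left(8 + 3\right) = 23 \left(-3\right) 11 = \left(-69\right) 11 = -759$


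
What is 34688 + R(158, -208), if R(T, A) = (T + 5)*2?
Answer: 35014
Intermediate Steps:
R(T, A) = 10 + 2*T (R(T, A) = (5 + T)*2 = 10 + 2*T)
34688 + R(158, -208) = 34688 + (10 + 2*158) = 34688 + (10 + 316) = 34688 + 326 = 35014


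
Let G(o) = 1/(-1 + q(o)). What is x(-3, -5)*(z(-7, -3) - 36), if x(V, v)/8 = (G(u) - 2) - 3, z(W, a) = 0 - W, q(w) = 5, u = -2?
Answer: 1102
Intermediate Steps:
G(o) = 1/4 (G(o) = 1/(-1 + 5) = 1/4)
z(W, a) = -W
x(V, v) = -38 (x(V, v) = 8*((1/4 - 2) - 3) = 8*(-7/4 - 3) = 8*(-19/4) = -38)
x(-3, -5)*(z(-7, -3) - 36) = -38*(-1*(-7) - 36) = -38*(7 - 36) = -38*(-29) = 1102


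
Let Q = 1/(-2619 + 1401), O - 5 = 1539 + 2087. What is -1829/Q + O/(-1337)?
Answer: 2978460683/1337 ≈ 2.2277e+6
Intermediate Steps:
O = 3631 (O = 5 + (1539 + 2087) = 5 + 3626 = 3631)
Q = -1/1218 (Q = 1/(-1218) = -1/1218 ≈ -0.00082102)
-1829/Q + O/(-1337) = -1829/(-1/1218) + 3631/(-1337) = -1829*(-1218) + 3631*(-1/1337) = 2227722 - 3631/1337 = 2978460683/1337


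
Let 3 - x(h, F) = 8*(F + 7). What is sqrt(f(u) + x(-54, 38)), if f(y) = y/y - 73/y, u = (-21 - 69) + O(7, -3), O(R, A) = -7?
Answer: I*sqrt(3342523)/97 ≈ 18.848*I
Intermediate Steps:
x(h, F) = -53 - 8*F (x(h, F) = 3 - 8*(F + 7) = 3 - 8*(7 + F) = 3 - (56 + 8*F) = 3 + (-56 - 8*F) = -53 - 8*F)
u = -97 (u = (-21 - 69) - 7 = -90 - 7 = -97)
f(y) = 1 - 73/y
sqrt(f(u) + x(-54, 38)) = sqrt((-73 - 97)/(-97) + (-53 - 8*38)) = sqrt(-1/97*(-170) + (-53 - 304)) = sqrt(170/97 - 357) = sqrt(-34459/97) = I*sqrt(3342523)/97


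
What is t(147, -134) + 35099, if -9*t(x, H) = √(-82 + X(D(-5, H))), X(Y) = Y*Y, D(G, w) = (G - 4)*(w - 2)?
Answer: 35099 - √1498094/9 ≈ 34963.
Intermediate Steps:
D(G, w) = (-4 + G)*(-2 + w)
X(Y) = Y²
t(x, H) = -√(-82 + (18 - 9*H)²)/9 (t(x, H) = -√(-82 + (8 - 4*H - 2*(-5) - 5*H)²)/9 = -√(-82 + (8 - 4*H + 10 - 5*H)²)/9 = -√(-82 + (18 - 9*H)²)/9)
t(147, -134) + 35099 = -√(-82 + 81*(-2 - 134)²)/9 + 35099 = -√(-82 + 81*(-136)²)/9 + 35099 = -√(-82 + 81*18496)/9 + 35099 = -√(-82 + 1498176)/9 + 35099 = -√1498094/9 + 35099 = 35099 - √1498094/9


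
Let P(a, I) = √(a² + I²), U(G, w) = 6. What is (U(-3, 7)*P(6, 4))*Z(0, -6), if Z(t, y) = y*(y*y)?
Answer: -2592*√13 ≈ -9345.6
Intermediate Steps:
P(a, I) = √(I² + a²)
Z(t, y) = y³ (Z(t, y) = y*y² = y³)
(U(-3, 7)*P(6, 4))*Z(0, -6) = (6*√(4² + 6²))*(-6)³ = (6*√(16 + 36))*(-216) = (6*√52)*(-216) = (6*(2*√13))*(-216) = (12*√13)*(-216) = -2592*√13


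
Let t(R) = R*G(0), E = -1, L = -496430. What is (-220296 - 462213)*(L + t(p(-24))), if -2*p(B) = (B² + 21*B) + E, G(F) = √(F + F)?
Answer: 338817942870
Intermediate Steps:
G(F) = √2*√F (G(F) = √(2*F) = √2*√F)
p(B) = ½ - 21*B/2 - B²/2 (p(B) = -((B² + 21*B) - 1)/2 = -(-1 + B² + 21*B)/2 = ½ - 21*B/2 - B²/2)
t(R) = 0 (t(R) = R*(√2*√0) = R*(√2*0) = R*0 = 0)
(-220296 - 462213)*(L + t(p(-24))) = (-220296 - 462213)*(-496430 + 0) = -682509*(-496430) = 338817942870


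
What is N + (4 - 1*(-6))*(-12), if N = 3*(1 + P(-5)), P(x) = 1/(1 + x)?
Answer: -471/4 ≈ -117.75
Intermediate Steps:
N = 9/4 (N = 3*(1 + 1/(1 - 5)) = 3*(1 + 1/(-4)) = 3*(1 - ¼) = 3*(¾) = 9/4 ≈ 2.2500)
N + (4 - 1*(-6))*(-12) = 9/4 + (4 - 1*(-6))*(-12) = 9/4 + (4 + 6)*(-12) = 9/4 + 10*(-12) = 9/4 - 120 = -471/4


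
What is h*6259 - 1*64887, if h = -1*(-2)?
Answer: -52369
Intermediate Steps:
h = 2
h*6259 - 1*64887 = 2*6259 - 1*64887 = 12518 - 64887 = -52369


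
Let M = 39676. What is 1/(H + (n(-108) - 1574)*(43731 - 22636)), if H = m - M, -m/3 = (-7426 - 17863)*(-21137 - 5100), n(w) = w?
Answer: -1/2026043945 ≈ -4.9357e-10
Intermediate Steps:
m = -1990522479 (m = -3*(-7426 - 17863)*(-21137 - 5100) = -(-75867)*(-26237) = -3*663507493 = -1990522479)
H = -1990562155 (H = -1990522479 - 1*39676 = -1990522479 - 39676 = -1990562155)
1/(H + (n(-108) - 1574)*(43731 - 22636)) = 1/(-1990562155 + (-108 - 1574)*(43731 - 22636)) = 1/(-1990562155 - 1682*21095) = 1/(-1990562155 - 35481790) = 1/(-2026043945) = -1/2026043945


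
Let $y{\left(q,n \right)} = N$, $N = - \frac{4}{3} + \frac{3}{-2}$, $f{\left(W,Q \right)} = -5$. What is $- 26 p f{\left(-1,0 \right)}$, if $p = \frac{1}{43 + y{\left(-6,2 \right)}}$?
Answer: $\frac{780}{241} \approx 3.2365$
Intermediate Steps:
$N = - \frac{17}{6}$ ($N = \left(-4\right) \frac{1}{3} + 3 \left(- \frac{1}{2}\right) = - \frac{4}{3} - \frac{3}{2} = - \frac{17}{6} \approx -2.8333$)
$y{\left(q,n \right)} = - \frac{17}{6}$
$p = \frac{6}{241}$ ($p = \frac{1}{43 - \frac{17}{6}} = \frac{1}{\frac{241}{6}} = \frac{6}{241} \approx 0.024896$)
$- 26 p f{\left(-1,0 \right)} = \left(-26\right) \frac{6}{241} \left(-5\right) = \left(- \frac{156}{241}\right) \left(-5\right) = \frac{780}{241}$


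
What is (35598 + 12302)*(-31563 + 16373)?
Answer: -727601000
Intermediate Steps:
(35598 + 12302)*(-31563 + 16373) = 47900*(-15190) = -727601000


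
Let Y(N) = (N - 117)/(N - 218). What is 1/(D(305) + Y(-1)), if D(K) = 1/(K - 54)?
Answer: 54969/29837 ≈ 1.8423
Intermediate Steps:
D(K) = 1/(-54 + K)
Y(N) = (-117 + N)/(-218 + N)
1/(D(305) + Y(-1)) = 1/(1/(-54 + 305) + (-117 - 1)/(-218 - 1)) = 1/(1/251 - 118/(-219)) = 1/(1/251 - 1/219*(-118)) = 1/(1/251 + 118/219) = 1/(29837/54969) = 54969/29837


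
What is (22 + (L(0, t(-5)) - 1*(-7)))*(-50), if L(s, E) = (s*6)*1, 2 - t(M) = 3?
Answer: -1450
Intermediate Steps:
t(M) = -1 (t(M) = 2 - 1*3 = 2 - 3 = -1)
L(s, E) = 6*s (L(s, E) = (6*s)*1 = 6*s)
(22 + (L(0, t(-5)) - 1*(-7)))*(-50) = (22 + (6*0 - 1*(-7)))*(-50) = (22 + (0 + 7))*(-50) = (22 + 7)*(-50) = 29*(-50) = -1450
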